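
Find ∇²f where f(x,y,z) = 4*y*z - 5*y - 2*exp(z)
-2*exp(z)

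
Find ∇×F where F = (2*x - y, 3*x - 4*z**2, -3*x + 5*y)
(8*z + 5, 3, 4)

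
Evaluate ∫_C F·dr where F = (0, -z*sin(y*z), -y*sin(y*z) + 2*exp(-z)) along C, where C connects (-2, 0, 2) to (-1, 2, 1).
-1 - 2*exp(-1) + cos(2) + 2*exp(-2)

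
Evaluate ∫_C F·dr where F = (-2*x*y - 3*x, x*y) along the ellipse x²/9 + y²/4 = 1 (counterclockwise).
0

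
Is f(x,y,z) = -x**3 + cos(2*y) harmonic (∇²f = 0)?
No, ∇²f = -6*x - 4*cos(2*y)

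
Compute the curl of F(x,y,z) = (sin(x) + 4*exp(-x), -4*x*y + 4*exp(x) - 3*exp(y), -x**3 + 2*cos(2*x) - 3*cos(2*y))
(6*sin(2*y), 3*x**2 + 4*sin(2*x), -4*y + 4*exp(x))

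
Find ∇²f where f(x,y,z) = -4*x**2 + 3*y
-8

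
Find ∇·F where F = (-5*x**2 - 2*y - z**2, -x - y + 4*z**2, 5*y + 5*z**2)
-10*x + 10*z - 1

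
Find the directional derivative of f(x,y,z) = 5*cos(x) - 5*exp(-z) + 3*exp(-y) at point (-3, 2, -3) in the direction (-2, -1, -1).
sqrt(6)*(-5*exp(5) - 10*exp(2)*sin(3) + 3)*exp(-2)/6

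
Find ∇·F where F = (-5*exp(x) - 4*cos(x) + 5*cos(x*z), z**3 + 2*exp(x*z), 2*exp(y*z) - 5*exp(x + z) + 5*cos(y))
2*y*exp(y*z) - 5*z*sin(x*z) - 5*exp(x) - 5*exp(x + z) + 4*sin(x)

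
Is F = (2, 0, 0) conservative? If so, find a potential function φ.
Yes, F is conservative. φ = 2*x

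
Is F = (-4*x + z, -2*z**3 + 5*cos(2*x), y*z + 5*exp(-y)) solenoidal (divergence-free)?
No, ∇·F = y - 4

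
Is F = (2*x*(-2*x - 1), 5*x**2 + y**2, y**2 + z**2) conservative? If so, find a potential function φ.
No, ∇×F = (2*y, 0, 10*x) ≠ 0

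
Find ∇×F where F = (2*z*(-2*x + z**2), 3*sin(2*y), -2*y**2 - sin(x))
(-4*y, -4*x + 6*z**2 + cos(x), 0)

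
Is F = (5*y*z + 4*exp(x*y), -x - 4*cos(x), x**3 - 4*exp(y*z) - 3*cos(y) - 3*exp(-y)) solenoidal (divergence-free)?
No, ∇·F = 4*y*(exp(x*y) - exp(y*z))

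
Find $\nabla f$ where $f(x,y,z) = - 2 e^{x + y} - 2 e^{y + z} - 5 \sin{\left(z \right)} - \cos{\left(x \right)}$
(-2*exp(x + y) + sin(x), -2*exp(x + y) - 2*exp(y + z), -2*exp(y + z) - 5*cos(z))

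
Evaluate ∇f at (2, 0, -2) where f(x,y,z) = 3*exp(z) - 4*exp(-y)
(0, 4, 3*exp(-2))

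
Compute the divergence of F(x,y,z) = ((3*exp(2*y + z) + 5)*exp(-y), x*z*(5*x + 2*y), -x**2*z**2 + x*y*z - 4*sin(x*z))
x*(-2*x*z + y + 2*z - 4*cos(x*z))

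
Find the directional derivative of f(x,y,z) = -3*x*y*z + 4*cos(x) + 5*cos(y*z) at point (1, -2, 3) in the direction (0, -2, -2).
sqrt(2)*(3 - 5*sin(6))/2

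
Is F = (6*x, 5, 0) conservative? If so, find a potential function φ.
Yes, F is conservative. φ = 3*x**2 + 5*y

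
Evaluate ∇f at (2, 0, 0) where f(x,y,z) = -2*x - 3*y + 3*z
(-2, -3, 3)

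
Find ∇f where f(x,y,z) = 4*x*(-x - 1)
(-8*x - 4, 0, 0)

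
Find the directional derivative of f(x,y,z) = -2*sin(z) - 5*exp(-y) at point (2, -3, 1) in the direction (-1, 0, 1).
-sqrt(2)*cos(1)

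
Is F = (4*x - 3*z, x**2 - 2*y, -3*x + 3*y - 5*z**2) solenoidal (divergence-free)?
No, ∇·F = 2 - 10*z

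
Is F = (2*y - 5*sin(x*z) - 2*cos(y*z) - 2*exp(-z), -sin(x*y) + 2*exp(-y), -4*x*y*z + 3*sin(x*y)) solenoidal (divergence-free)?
No, ∇·F = -4*x*y - x*cos(x*y) - 5*z*cos(x*z) - 2*exp(-y)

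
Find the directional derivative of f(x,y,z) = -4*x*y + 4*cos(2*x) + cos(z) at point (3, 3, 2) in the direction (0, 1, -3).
3*sqrt(10)*(-4 + sin(2))/10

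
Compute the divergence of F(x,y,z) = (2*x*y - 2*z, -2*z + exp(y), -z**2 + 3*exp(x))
2*y - 2*z + exp(y)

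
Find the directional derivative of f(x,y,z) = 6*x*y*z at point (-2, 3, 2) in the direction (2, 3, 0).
0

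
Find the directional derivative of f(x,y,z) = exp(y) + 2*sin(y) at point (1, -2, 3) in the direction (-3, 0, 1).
0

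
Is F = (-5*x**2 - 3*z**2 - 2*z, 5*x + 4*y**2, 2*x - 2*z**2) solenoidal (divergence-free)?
No, ∇·F = -10*x + 8*y - 4*z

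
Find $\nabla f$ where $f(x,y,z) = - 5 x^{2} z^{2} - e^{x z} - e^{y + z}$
(z*(-10*x*z - exp(x*z)), -exp(y + z), -10*x**2*z - x*exp(x*z) - exp(y + z))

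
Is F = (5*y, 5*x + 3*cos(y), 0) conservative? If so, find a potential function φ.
Yes, F is conservative. φ = 5*x*y + 3*sin(y)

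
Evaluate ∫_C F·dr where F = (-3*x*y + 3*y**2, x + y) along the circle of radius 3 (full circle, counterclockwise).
9*pi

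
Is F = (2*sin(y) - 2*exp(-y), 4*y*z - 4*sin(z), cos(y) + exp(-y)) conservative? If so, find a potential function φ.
No, ∇×F = (-4*y - sin(y) + 4*cos(z) - exp(-y), 0, -2*cos(y) - 2*exp(-y)) ≠ 0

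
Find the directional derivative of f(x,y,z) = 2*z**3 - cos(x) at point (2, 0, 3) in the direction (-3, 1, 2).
3*sqrt(14)*(36 - sin(2))/14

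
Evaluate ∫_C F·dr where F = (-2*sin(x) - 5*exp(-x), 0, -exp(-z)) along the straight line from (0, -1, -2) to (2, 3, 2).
-exp(2) - 7 + 2*cos(2) + 6*exp(-2)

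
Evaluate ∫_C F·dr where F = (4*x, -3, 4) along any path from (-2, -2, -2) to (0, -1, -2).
-11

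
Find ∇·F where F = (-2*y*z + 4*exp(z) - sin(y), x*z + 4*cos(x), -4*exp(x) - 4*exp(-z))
4*exp(-z)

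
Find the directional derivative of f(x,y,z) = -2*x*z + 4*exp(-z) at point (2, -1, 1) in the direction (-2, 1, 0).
4*sqrt(5)/5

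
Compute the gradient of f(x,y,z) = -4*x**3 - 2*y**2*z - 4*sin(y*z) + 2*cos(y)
(-12*x**2, -4*y*z - 4*z*cos(y*z) - 2*sin(y), -2*y*(y + 2*cos(y*z)))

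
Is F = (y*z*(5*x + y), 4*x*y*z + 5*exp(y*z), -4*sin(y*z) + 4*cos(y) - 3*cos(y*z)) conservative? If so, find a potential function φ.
No, ∇×F = (-4*x*y - 5*y*exp(y*z) + 3*z*sin(y*z) - 4*z*cos(y*z) - 4*sin(y), y*(5*x + y), z*(-5*x + 2*y)) ≠ 0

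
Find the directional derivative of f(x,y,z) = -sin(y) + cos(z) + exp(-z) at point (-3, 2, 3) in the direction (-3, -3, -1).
sqrt(19)*(3*exp(3)*cos(2) + 1 + exp(3)*sin(3))*exp(-3)/19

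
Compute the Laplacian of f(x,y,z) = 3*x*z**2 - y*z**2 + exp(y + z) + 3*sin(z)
6*x - 2*y + 2*exp(y + z) - 3*sin(z)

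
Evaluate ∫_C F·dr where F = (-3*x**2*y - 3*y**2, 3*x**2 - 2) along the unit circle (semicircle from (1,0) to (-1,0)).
3*pi/8 + 4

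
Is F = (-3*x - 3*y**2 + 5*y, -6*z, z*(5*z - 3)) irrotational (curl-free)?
No, ∇×F = (6, 0, 6*y - 5)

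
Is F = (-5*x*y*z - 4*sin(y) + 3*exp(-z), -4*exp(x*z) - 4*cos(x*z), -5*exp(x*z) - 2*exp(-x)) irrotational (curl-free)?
No, ∇×F = (4*x*(exp(x*z) - sin(x*z)), -5*x*y + 5*z*exp(x*z) - 3*exp(-z) - 2*exp(-x), 5*x*z - 4*z*exp(x*z) + 4*z*sin(x*z) + 4*cos(y))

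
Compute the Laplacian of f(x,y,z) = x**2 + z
2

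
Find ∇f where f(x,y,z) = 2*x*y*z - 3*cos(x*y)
(y*(2*z + 3*sin(x*y)), x*(2*z + 3*sin(x*y)), 2*x*y)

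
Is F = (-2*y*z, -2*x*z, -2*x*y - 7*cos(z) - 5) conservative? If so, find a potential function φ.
Yes, F is conservative. φ = -2*x*y*z - 5*z - 7*sin(z)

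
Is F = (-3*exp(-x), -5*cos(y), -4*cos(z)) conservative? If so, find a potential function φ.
Yes, F is conservative. φ = -5*sin(y) - 4*sin(z) + 3*exp(-x)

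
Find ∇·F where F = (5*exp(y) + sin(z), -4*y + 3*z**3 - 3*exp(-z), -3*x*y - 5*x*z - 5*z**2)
-5*x - 10*z - 4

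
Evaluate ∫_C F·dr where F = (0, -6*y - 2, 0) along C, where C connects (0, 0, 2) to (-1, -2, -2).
-8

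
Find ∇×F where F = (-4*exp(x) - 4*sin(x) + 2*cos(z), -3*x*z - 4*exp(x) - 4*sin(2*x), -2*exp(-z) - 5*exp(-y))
(3*x + 5*exp(-y), -2*sin(z), -3*z - 4*exp(x) - 8*cos(2*x))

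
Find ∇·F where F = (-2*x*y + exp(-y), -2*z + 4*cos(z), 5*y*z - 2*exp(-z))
3*y + 2*exp(-z)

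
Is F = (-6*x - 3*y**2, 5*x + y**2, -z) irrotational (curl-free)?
No, ∇×F = (0, 0, 6*y + 5)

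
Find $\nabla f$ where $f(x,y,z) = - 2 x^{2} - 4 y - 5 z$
(-4*x, -4, -5)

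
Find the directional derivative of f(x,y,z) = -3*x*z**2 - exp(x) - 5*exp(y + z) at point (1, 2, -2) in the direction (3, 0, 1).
sqrt(10)*(-29 - 3*E)/10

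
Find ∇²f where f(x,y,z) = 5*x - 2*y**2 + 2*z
-4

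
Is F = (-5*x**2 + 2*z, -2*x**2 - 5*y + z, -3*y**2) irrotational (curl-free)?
No, ∇×F = (-6*y - 1, 2, -4*x)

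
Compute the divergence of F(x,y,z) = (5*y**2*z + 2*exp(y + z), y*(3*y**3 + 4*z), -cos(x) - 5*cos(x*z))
5*x*sin(x*z) + 12*y**3 + 4*z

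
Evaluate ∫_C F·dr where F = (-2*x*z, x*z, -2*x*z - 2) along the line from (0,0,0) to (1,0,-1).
2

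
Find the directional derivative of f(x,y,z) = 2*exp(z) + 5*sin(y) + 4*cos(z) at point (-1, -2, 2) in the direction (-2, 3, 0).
15*sqrt(13)*cos(2)/13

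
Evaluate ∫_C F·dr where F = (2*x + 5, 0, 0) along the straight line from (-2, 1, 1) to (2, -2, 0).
20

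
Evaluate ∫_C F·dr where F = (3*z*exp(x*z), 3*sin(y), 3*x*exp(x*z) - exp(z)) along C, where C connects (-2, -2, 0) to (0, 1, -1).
-3*cos(1) + 3*cos(2) - exp(-1) + 1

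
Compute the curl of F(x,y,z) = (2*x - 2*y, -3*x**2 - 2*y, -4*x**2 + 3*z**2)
(0, 8*x, 2 - 6*x)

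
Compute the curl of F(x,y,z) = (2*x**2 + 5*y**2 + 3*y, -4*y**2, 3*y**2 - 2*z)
(6*y, 0, -10*y - 3)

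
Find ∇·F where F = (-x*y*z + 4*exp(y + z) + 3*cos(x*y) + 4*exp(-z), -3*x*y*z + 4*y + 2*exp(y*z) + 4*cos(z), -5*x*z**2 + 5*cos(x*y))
-13*x*z - y*z - 3*y*sin(x*y) + 2*z*exp(y*z) + 4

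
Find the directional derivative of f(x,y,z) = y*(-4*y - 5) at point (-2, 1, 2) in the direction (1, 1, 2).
-13*sqrt(6)/6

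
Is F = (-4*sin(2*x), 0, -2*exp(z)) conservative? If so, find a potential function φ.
Yes, F is conservative. φ = -2*exp(z) + 2*cos(2*x)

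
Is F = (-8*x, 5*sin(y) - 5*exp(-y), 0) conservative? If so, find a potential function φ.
Yes, F is conservative. φ = -4*x**2 - 5*cos(y) + 5*exp(-y)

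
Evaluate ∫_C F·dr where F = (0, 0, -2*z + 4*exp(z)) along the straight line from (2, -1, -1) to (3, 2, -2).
-3 - 4*exp(-1) + 4*exp(-2)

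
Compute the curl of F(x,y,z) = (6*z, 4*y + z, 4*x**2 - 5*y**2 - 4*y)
(-10*y - 5, 6 - 8*x, 0)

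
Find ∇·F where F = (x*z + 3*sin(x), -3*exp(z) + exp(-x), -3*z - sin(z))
z + 3*cos(x) - cos(z) - 3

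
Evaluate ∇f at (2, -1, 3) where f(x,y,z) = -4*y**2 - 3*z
(0, 8, -3)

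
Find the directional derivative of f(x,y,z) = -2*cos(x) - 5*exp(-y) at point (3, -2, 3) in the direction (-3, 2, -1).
sqrt(14)*(-3*sin(3) + 5*exp(2))/7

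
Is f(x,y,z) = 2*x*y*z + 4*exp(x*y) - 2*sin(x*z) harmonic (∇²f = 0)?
No, ∇²f = 4*x**2*exp(x*y) + 2*x**2*sin(x*z) + 4*y**2*exp(x*y) + 2*z**2*sin(x*z)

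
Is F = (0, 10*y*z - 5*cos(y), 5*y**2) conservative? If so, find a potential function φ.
Yes, F is conservative. φ = 5*y**2*z - 5*sin(y)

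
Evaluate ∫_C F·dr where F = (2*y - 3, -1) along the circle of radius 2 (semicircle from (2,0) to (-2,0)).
12 - 4*pi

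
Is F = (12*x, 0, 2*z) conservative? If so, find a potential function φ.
Yes, F is conservative. φ = 6*x**2 + z**2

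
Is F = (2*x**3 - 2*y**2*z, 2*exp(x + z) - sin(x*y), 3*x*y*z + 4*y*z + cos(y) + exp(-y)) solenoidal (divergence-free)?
No, ∇·F = 6*x**2 + 3*x*y - x*cos(x*y) + 4*y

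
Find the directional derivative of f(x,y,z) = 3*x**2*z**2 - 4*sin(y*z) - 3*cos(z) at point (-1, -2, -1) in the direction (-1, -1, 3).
sqrt(11)*(-12 + 20*cos(2) - 9*sin(1))/11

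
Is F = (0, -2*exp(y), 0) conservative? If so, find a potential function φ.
Yes, F is conservative. φ = -2*exp(y)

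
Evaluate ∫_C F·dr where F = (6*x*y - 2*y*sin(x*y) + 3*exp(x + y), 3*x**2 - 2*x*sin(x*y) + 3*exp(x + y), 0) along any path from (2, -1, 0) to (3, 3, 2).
-3*E + 2*cos(9) - 2*cos(2) + 93 + 3*exp(6)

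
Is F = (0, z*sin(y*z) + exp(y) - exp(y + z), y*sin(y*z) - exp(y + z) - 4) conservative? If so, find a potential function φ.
Yes, F is conservative. φ = -4*z + exp(y) - exp(y + z) - cos(y*z)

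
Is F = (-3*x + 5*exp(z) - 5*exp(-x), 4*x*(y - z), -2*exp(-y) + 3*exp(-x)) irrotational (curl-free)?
No, ∇×F = (4*x + 2*exp(-y), 5*exp(z) + 3*exp(-x), 4*y - 4*z)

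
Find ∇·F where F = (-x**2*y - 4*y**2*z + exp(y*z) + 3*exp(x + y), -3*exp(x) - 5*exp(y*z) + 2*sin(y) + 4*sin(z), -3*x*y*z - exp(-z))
-5*x*y - 5*z*exp(y*z) + 3*exp(x + y) + 2*cos(y) + exp(-z)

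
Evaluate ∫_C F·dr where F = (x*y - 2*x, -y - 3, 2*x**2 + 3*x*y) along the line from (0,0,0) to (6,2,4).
124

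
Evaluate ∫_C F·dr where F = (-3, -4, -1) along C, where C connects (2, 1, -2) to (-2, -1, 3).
15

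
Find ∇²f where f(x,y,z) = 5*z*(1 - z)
-10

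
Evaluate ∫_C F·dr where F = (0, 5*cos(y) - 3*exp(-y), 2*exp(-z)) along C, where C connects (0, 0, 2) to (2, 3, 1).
-3 - 2*exp(-1) + 3*exp(-3) + 2*exp(-2) + 5*sin(3)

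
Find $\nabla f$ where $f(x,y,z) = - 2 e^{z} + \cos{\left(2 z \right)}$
(0, 0, -2*exp(z) - 2*sin(2*z))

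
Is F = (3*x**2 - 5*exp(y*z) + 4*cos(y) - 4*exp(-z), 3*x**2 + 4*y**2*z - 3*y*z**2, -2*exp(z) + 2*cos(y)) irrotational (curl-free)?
No, ∇×F = (-4*y**2 + 6*y*z - 2*sin(y), -5*y*exp(y*z) + 4*exp(-z), 6*x + 5*z*exp(y*z) + 4*sin(y))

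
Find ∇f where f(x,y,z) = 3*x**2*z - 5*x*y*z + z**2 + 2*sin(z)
(z*(6*x - 5*y), -5*x*z, 3*x**2 - 5*x*y + 2*z + 2*cos(z))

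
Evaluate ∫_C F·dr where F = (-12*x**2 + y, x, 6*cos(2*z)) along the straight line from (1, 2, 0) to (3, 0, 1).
-106 + 3*sin(2)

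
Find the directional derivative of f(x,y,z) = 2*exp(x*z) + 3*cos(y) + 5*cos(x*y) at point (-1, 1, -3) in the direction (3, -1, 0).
sqrt(10)*(-18*exp(3) + 23*sin(1))/10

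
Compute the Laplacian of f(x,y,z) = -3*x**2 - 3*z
-6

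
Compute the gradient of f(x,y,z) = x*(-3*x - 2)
(-6*x - 2, 0, 0)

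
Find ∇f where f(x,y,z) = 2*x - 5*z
(2, 0, -5)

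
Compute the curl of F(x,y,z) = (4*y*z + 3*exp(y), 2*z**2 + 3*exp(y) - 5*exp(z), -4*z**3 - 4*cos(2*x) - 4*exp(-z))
(-4*z + 5*exp(z), 4*y - 8*sin(2*x), -4*z - 3*exp(y))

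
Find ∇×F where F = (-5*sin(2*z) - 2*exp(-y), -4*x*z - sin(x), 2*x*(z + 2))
(4*x, -2*z - 10*cos(2*z) - 4, -4*z - cos(x) - 2*exp(-y))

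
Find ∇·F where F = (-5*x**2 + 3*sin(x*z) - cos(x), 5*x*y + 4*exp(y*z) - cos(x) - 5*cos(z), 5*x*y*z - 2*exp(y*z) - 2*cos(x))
5*x*y - 5*x - 2*y*exp(y*z) + 4*z*exp(y*z) + 3*z*cos(x*z) + sin(x)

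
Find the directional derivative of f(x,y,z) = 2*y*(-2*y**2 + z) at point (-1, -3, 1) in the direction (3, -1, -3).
124*sqrt(19)/19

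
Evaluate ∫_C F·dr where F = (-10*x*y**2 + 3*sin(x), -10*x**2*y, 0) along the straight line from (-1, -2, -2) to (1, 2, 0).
0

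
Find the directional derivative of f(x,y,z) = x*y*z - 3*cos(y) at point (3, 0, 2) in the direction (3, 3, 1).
18*sqrt(19)/19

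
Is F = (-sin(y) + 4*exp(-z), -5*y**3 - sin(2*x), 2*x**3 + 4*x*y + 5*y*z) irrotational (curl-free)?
No, ∇×F = (4*x + 5*z, -6*x**2 - 4*y - 4*exp(-z), -2*cos(2*x) + cos(y))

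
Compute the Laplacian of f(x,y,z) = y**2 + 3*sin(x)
2 - 3*sin(x)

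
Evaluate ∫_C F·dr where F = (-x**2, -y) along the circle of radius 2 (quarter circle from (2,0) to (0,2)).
2/3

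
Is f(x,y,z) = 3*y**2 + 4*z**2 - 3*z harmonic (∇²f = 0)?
No, ∇²f = 14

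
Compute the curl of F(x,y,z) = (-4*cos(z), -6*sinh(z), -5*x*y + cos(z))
(-5*x + 6*cosh(z), 5*y + 4*sin(z), 0)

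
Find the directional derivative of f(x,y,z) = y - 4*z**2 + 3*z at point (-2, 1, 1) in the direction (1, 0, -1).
5*sqrt(2)/2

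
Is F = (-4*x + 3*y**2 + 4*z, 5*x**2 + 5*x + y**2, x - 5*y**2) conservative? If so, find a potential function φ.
No, ∇×F = (-10*y, 3, 10*x - 6*y + 5) ≠ 0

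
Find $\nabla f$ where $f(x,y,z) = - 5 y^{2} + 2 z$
(0, -10*y, 2)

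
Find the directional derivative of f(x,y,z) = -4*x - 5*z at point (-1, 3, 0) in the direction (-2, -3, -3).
23*sqrt(22)/22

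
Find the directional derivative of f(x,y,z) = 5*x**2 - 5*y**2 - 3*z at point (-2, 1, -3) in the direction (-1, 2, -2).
2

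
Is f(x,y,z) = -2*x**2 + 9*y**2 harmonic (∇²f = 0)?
No, ∇²f = 14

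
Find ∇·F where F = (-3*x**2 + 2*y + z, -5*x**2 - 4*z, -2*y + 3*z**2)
-6*x + 6*z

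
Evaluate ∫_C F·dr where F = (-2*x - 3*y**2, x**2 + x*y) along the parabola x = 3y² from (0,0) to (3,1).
-219/20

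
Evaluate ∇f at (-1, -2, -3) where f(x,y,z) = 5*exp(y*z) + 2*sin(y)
(0, -15*exp(6) + 2*cos(2), -10*exp(6))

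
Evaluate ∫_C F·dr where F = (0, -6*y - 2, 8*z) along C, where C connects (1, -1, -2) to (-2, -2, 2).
-7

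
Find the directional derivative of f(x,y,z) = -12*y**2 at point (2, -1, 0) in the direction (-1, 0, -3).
0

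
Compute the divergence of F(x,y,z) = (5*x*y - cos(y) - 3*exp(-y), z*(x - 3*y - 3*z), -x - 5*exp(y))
5*y - 3*z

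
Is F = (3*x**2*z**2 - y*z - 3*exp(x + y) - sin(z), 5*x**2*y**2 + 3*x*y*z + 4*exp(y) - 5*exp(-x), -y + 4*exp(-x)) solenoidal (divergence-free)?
No, ∇·F = 10*x**2*y + 6*x*z**2 + 3*x*z + 4*exp(y) - 3*exp(x + y)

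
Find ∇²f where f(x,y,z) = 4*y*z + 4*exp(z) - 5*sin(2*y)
4*exp(z) + 20*sin(2*y)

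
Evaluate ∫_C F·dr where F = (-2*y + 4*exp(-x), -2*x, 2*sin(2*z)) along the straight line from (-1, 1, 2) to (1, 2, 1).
-6 + cos(4) - cos(2) + 8*sinh(1)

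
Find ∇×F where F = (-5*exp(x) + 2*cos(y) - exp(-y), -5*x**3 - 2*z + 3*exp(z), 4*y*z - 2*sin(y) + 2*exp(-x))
(4*z - 3*exp(z) - 2*cos(y) + 2, 2*exp(-x), -15*x**2 + 2*sin(y) - exp(-y))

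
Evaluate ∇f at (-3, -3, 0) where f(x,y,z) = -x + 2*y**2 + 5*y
(-1, -7, 0)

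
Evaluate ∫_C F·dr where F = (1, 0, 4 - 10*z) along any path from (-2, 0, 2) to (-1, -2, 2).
1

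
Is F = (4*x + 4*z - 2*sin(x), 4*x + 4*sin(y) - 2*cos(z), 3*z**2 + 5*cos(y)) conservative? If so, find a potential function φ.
No, ∇×F = (-5*sin(y) - 2*sin(z), 4, 4) ≠ 0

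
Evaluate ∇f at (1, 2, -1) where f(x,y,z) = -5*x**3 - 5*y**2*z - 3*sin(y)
(-15, 20 - 3*cos(2), -20)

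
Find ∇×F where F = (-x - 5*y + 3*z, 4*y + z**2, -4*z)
(-2*z, 3, 5)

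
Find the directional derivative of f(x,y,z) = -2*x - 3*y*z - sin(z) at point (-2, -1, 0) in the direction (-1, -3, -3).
-4*sqrt(19)/19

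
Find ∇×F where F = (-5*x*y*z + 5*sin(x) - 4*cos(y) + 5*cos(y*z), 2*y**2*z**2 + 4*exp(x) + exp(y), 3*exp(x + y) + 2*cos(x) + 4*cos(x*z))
(-4*y**2*z + 3*exp(x + y), -5*x*y - 5*y*sin(y*z) + 4*z*sin(x*z) - 3*exp(x + y) + 2*sin(x), 5*x*z + 5*z*sin(y*z) + 4*exp(x) - 4*sin(y))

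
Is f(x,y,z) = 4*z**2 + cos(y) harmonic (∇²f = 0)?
No, ∇²f = 8 - cos(y)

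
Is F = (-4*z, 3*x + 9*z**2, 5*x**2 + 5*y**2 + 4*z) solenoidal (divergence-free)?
No, ∇·F = 4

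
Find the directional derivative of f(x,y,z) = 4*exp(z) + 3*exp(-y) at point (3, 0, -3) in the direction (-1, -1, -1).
sqrt(3)*(-4/3 + exp(3))*exp(-3)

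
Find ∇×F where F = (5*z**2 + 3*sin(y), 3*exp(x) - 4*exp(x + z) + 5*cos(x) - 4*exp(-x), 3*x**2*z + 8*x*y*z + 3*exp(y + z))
(8*x*z + 4*exp(x + z) + 3*exp(y + z), 2*z*(-3*x - 4*y + 5), 3*exp(x) - 4*exp(x + z) - 5*sin(x) - 3*cos(y) + 4*exp(-x))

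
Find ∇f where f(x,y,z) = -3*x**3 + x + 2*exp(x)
(-9*x**2 + 2*exp(x) + 1, 0, 0)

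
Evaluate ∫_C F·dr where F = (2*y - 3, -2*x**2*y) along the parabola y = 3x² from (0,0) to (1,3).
-7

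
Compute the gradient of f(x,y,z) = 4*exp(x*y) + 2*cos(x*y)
(2*y*(2*exp(x*y) - sin(x*y)), 2*x*(2*exp(x*y) - sin(x*y)), 0)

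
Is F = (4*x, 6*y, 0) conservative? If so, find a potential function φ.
Yes, F is conservative. φ = 2*x**2 + 3*y**2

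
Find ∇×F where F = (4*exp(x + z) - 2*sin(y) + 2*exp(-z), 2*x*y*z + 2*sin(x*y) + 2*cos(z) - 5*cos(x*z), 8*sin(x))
(-2*x*y - 5*x*sin(x*z) + 2*sin(z), 4*exp(x + z) - 8*cos(x) - 2*exp(-z), 2*y*z + 2*y*cos(x*y) + 5*z*sin(x*z) + 2*cos(y))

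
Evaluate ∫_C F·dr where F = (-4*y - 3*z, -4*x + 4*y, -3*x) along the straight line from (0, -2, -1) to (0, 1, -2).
-6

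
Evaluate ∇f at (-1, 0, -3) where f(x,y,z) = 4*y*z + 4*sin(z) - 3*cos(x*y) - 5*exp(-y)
(0, -7, 4*cos(3))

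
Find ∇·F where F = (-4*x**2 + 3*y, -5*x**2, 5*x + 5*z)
5 - 8*x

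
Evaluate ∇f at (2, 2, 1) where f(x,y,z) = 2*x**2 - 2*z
(8, 0, -2)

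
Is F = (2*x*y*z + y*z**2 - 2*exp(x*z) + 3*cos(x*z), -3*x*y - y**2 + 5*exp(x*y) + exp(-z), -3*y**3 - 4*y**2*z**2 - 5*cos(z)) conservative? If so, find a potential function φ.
No, ∇×F = (-9*y**2 - 8*y*z**2 + exp(-z), 2*x*y - 2*x*exp(x*z) - 3*x*sin(x*z) + 2*y*z, -2*x*z + 5*y*exp(x*y) - 3*y - z**2) ≠ 0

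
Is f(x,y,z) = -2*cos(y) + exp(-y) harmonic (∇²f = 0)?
No, ∇²f = 2*cos(y) + exp(-y)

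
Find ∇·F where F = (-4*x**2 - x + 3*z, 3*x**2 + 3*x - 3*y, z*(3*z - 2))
-8*x + 6*z - 6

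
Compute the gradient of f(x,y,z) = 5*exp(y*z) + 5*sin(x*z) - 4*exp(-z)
(5*z*cos(x*z), 5*z*exp(y*z), 5*x*cos(x*z) + 5*y*exp(y*z) + 4*exp(-z))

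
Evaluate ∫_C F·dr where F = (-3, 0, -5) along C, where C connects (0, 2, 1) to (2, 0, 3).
-16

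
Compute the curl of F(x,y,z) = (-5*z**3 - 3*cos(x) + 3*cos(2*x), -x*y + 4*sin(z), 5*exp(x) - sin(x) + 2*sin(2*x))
(-4*cos(z), -15*z**2 - 5*exp(x) + cos(x) - 4*cos(2*x), -y)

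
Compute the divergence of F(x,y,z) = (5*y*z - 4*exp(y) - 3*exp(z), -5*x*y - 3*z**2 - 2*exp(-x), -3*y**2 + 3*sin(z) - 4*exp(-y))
-5*x + 3*cos(z)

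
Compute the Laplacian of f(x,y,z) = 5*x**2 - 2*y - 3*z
10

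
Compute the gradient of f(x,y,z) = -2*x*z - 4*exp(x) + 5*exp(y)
(-2*z - 4*exp(x), 5*exp(y), -2*x)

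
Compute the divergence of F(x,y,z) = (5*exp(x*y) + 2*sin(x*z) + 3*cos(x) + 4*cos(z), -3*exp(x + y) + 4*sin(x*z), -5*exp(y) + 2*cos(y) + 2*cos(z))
5*y*exp(x*y) + 2*z*cos(x*z) - 3*exp(x + y) - 3*sin(x) - 2*sin(z)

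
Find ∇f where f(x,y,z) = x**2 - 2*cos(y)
(2*x, 2*sin(y), 0)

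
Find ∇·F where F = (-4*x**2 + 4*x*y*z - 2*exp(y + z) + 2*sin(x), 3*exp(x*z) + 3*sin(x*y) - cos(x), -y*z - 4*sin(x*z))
3*x*cos(x*y) - 4*x*cos(x*z) - 8*x + 4*y*z - y + 2*cos(x)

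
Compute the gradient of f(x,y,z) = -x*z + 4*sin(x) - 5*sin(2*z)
(-z + 4*cos(x), 0, -x - 10*cos(2*z))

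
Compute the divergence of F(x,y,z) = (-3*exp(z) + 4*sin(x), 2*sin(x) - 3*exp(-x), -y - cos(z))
sin(z) + 4*cos(x)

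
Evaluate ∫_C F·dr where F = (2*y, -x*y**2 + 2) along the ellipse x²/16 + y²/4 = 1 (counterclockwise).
-24*pi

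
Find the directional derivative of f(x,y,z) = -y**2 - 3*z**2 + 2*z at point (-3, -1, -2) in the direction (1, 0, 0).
0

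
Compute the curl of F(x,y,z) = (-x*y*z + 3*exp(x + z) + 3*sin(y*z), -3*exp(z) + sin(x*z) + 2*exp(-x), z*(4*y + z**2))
(-x*cos(x*z) + 4*z + 3*exp(z), -x*y + 3*y*cos(y*z) + 3*exp(x + z), (z*(x + cos(x*z) - 3*cos(y*z))*exp(x) - 2)*exp(-x))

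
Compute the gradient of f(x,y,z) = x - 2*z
(1, 0, -2)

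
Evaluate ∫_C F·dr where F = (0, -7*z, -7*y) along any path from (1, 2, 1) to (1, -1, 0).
14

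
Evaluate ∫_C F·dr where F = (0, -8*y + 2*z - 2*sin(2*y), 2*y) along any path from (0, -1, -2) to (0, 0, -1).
1 - cos(2)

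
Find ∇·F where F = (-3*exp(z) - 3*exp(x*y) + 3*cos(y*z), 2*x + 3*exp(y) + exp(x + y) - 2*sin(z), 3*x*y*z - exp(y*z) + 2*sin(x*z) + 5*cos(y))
3*x*y + 2*x*cos(x*z) - 3*y*exp(x*y) - y*exp(y*z) + 3*exp(y) + exp(x + y)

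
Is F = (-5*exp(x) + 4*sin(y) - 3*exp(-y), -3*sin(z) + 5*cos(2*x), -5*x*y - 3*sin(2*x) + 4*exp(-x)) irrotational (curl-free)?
No, ∇×F = (-5*x + 3*cos(z), 5*y + 6*cos(2*x) + 4*exp(-x), -10*sin(2*x) - 4*cos(y) - 3*exp(-y))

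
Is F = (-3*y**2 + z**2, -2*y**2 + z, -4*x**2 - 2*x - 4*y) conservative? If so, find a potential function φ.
No, ∇×F = (-5, 8*x + 2*z + 2, 6*y) ≠ 0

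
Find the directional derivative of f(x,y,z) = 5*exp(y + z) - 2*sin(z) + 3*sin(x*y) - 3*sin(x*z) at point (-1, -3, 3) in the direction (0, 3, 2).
sqrt(13)*(25 - 7*cos(3))/13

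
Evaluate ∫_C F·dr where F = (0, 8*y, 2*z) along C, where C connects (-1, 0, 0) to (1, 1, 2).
8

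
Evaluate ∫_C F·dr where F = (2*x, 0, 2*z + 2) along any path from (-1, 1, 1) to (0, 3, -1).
-5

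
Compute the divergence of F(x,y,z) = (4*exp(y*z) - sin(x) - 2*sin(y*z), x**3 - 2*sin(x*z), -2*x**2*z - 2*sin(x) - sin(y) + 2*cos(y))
-2*x**2 - cos(x)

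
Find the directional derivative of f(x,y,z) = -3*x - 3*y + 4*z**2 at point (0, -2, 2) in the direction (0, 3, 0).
-3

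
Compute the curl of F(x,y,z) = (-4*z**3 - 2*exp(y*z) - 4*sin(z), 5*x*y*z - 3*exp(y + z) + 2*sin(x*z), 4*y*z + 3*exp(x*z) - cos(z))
(-5*x*y - 2*x*cos(x*z) + 4*z + 3*exp(y + z), -2*y*exp(y*z) - 12*z**2 - 3*z*exp(x*z) - 4*cos(z), z*(5*y + 2*exp(y*z) + 2*cos(x*z)))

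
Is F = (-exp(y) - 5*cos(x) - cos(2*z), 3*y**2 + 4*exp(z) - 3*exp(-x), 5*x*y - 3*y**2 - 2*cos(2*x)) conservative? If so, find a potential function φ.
No, ∇×F = (5*x - 6*y - 4*exp(z), -5*y - 4*sin(2*x) + 2*sin(2*z), exp(y) + 3*exp(-x)) ≠ 0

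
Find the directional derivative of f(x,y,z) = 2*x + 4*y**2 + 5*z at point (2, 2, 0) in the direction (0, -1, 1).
-11*sqrt(2)/2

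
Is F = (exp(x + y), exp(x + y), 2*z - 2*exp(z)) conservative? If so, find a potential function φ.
Yes, F is conservative. φ = z**2 - 2*exp(z) + exp(x + y)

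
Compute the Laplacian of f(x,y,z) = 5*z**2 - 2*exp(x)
10 - 2*exp(x)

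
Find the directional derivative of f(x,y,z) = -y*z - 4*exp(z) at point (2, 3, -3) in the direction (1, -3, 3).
6*sqrt(19)*(-3*exp(3) - 2)*exp(-3)/19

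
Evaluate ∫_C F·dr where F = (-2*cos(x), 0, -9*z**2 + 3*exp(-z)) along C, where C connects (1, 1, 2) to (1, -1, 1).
-3*exp(-1) + 3*exp(-2) + 21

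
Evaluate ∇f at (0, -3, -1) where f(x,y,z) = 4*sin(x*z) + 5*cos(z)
(-4, 0, 5*sin(1))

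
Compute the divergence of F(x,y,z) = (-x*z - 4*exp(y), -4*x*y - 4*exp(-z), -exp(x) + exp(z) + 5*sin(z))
-4*x - z + exp(z) + 5*cos(z)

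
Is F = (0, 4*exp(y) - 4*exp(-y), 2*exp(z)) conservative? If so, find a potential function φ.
Yes, F is conservative. φ = 4*exp(y) + 2*exp(z) + 4*exp(-y)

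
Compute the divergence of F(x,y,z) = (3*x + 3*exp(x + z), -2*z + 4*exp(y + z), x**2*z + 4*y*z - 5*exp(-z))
((x**2 + 4*y + 3*exp(x + z) + 4*exp(y + z) + 3)*exp(z) + 5)*exp(-z)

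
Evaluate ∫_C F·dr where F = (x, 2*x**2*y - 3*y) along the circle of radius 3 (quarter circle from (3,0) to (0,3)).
45/2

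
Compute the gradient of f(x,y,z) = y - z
(0, 1, -1)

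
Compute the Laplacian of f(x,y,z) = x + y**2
2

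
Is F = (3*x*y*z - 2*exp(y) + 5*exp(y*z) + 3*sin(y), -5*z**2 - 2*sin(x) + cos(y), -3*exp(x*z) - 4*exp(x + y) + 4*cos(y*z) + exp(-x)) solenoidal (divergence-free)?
No, ∇·F = -3*x*exp(x*z) + 3*y*z - 4*y*sin(y*z) - sin(y)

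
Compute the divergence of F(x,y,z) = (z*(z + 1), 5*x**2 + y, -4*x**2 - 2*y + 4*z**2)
8*z + 1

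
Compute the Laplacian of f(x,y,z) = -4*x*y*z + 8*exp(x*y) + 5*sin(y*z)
8*x**2*exp(x*y) + 8*y**2*exp(x*y) - 5*y**2*sin(y*z) - 5*z**2*sin(y*z)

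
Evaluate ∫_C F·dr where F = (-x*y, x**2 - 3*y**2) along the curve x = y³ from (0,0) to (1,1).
-9/7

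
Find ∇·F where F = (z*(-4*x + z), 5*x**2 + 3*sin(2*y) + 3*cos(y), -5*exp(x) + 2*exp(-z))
-4*z - 3*sin(y) + 6*cos(2*y) - 2*exp(-z)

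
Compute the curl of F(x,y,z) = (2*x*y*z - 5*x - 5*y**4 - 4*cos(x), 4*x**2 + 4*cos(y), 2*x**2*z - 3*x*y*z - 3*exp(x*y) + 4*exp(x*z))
(3*x*(-z - exp(x*y)), 2*x*y - 4*x*z + 3*y*z + 3*y*exp(x*y) - 4*z*exp(x*z), -2*x*z + 8*x + 20*y**3)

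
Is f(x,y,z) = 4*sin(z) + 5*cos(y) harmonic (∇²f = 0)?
No, ∇²f = -4*sin(z) - 5*cos(y)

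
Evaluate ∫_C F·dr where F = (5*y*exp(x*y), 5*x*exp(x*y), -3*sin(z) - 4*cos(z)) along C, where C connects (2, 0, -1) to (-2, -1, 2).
-5 - 4*sin(2) - 4*sin(1) - 3*cos(1) + 3*cos(2) + 5*exp(2)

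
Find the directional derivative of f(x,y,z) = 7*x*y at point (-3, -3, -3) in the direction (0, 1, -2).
-21*sqrt(5)/5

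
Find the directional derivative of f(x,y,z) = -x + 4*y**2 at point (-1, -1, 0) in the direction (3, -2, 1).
13*sqrt(14)/14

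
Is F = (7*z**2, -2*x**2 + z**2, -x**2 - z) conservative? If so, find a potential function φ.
No, ∇×F = (-2*z, 2*x + 14*z, -4*x) ≠ 0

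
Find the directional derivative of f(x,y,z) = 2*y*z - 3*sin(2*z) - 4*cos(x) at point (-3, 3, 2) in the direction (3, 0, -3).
sqrt(2)*(-3 + 3*cos(4) - 2*sin(3))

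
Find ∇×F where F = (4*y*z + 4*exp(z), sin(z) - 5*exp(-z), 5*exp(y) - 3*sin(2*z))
(5*exp(y) - cos(z) - 5*exp(-z), 4*y + 4*exp(z), -4*z)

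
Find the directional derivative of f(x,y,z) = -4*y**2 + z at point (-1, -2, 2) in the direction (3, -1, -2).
-9*sqrt(14)/7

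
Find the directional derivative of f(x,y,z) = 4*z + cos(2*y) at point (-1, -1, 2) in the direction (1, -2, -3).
-2*sqrt(14)*(sin(2) + 3)/7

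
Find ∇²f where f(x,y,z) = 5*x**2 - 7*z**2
-4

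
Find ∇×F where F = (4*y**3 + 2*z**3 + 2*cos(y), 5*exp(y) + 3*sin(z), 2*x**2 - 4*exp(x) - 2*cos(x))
(-3*cos(z), -4*x + 6*z**2 + 4*exp(x) - 2*sin(x), -12*y**2 + 2*sin(y))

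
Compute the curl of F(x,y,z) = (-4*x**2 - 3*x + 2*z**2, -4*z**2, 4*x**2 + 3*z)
(8*z, -8*x + 4*z, 0)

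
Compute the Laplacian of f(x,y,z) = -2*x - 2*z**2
-4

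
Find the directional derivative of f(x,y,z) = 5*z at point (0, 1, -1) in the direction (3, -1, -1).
-5*sqrt(11)/11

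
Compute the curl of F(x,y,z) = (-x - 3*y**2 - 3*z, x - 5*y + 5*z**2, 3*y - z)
(3 - 10*z, -3, 6*y + 1)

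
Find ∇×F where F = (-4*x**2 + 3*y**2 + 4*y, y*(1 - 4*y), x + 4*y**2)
(8*y, -1, -6*y - 4)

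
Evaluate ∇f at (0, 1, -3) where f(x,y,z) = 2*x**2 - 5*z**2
(0, 0, 30)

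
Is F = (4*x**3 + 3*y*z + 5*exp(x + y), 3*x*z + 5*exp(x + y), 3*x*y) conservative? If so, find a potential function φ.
Yes, F is conservative. φ = x**4 + 3*x*y*z + 5*exp(x + y)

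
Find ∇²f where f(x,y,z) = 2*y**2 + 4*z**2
12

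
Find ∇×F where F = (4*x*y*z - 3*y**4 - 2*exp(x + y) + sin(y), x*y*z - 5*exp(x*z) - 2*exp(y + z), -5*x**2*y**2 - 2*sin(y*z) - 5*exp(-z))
(-10*x**2*y - x*y + 5*x*exp(x*z) - 2*z*cos(y*z) + 2*exp(y + z), 2*x*y*(5*y + 2), -4*x*z + 12*y**3 + y*z - 5*z*exp(x*z) + 2*exp(x + y) - cos(y))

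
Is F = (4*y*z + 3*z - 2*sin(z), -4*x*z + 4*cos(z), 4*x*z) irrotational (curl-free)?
No, ∇×F = (4*x + 4*sin(z), 4*y - 4*z - 2*cos(z) + 3, -8*z)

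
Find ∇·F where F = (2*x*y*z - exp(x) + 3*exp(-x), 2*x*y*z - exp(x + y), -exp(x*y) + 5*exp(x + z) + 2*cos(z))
((2*x*z + 2*y*z - exp(x) - exp(x + y) + 5*exp(x + z) - 2*sin(z))*exp(x) - 3)*exp(-x)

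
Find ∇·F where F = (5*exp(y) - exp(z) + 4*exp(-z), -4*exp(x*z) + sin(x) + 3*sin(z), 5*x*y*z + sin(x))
5*x*y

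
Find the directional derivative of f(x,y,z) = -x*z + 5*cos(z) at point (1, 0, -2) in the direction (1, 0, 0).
2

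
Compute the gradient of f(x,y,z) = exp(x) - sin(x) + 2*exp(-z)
(exp(x) - cos(x), 0, -2*exp(-z))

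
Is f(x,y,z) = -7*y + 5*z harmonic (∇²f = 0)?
Yes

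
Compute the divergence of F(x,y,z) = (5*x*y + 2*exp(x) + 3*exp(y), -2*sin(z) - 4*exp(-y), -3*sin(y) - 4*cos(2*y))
5*y + 2*exp(x) + 4*exp(-y)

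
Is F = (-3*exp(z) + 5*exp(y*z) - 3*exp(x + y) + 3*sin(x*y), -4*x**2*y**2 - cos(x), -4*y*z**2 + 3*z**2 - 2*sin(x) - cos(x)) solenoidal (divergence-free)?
No, ∇·F = -8*x**2*y - 8*y*z + 3*y*cos(x*y) + 6*z - 3*exp(x + y)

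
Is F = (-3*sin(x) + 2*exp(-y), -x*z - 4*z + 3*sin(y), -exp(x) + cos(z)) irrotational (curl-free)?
No, ∇×F = (x + 4, exp(x), -z + 2*exp(-y))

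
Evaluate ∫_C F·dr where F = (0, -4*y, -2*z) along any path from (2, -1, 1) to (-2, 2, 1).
-6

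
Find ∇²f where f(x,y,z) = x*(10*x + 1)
20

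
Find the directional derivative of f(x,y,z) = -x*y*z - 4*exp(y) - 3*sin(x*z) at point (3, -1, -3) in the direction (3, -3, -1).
3*sqrt(19)*(-13*E + 12*E*cos(9) + 4)*exp(-1)/19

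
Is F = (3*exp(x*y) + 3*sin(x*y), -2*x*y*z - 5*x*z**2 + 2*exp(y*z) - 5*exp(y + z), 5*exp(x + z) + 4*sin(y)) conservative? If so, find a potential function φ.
No, ∇×F = (2*x*y + 10*x*z - 2*y*exp(y*z) + 5*exp(y + z) + 4*cos(y), -5*exp(x + z), -3*x*exp(x*y) - 3*x*cos(x*y) - 2*y*z - 5*z**2) ≠ 0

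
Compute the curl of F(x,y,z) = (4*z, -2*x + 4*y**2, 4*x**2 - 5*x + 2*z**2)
(0, 9 - 8*x, -2)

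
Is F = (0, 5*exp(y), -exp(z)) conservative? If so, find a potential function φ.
Yes, F is conservative. φ = 5*exp(y) - exp(z)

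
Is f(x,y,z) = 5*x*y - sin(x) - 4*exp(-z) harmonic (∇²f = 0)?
No, ∇²f = sin(x) - 4*exp(-z)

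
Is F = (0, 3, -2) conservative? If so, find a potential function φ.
Yes, F is conservative. φ = 3*y - 2*z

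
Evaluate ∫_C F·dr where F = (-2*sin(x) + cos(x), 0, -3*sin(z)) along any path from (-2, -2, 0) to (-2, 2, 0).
0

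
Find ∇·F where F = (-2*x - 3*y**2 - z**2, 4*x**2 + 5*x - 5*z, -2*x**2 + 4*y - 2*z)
-4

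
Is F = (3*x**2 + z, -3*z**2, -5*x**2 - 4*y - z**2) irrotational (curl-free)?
No, ∇×F = (6*z - 4, 10*x + 1, 0)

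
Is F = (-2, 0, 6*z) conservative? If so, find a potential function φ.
Yes, F is conservative. φ = -2*x + 3*z**2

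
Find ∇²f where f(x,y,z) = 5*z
0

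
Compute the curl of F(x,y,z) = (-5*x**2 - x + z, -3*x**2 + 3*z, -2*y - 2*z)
(-5, 1, -6*x)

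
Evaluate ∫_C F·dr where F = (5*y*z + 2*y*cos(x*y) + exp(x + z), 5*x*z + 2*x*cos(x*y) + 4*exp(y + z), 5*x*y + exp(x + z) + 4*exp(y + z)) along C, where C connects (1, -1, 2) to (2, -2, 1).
-4*E - 10 + 4*exp(-1) - 2*sin(4) + 2*sin(1)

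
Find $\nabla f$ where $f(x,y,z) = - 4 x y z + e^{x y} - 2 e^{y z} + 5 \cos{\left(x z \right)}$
(-4*y*z + y*exp(x*y) - 5*z*sin(x*z), -4*x*z + x*exp(x*y) - 2*z*exp(y*z), -4*x*y - 5*x*sin(x*z) - 2*y*exp(y*z))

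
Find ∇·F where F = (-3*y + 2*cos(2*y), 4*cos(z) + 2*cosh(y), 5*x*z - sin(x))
5*x + 2*sinh(y)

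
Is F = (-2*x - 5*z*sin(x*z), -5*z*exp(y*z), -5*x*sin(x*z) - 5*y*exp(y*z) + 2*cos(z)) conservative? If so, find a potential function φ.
Yes, F is conservative. φ = -x**2 - 5*exp(y*z) + 2*sin(z) + 5*cos(x*z)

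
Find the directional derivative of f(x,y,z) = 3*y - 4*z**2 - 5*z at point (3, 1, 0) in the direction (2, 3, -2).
19*sqrt(17)/17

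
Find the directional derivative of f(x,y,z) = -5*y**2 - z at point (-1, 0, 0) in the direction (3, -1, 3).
-3*sqrt(19)/19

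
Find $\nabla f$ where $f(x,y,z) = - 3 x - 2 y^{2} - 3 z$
(-3, -4*y, -3)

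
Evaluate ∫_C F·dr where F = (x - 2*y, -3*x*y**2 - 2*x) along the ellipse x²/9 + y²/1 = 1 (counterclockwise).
-9*pi/4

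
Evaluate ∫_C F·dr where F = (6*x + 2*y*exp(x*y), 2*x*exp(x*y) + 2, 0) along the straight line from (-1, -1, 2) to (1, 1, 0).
4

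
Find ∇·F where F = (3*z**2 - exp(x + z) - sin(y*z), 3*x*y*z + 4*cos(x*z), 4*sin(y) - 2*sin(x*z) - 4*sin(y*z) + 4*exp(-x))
3*x*z - 2*x*cos(x*z) - 4*y*cos(y*z) - exp(x + z)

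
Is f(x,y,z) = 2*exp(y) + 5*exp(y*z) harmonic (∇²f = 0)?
No, ∇²f = 5*y**2*exp(y*z) + 5*z**2*exp(y*z) + 2*exp(y)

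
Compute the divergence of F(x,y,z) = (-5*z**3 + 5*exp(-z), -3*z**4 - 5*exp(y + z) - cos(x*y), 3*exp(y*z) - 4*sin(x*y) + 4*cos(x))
x*sin(x*y) + 3*y*exp(y*z) - 5*exp(y + z)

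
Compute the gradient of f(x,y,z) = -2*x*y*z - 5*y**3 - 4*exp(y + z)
(-2*y*z, -2*x*z - 15*y**2 - 4*exp(y + z), -2*x*y - 4*exp(y + z))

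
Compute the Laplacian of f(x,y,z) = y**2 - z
2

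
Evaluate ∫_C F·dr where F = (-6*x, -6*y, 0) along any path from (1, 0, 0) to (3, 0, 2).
-24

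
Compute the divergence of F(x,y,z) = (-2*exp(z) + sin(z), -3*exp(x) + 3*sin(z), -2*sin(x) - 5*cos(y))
0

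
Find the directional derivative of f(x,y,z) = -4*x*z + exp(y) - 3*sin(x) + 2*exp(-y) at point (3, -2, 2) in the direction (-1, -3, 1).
sqrt(11)*((-4 + 3*cos(3))*exp(2) - 3 + 6*exp(4))*exp(-2)/11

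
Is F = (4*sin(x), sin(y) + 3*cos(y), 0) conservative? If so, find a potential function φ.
Yes, F is conservative. φ = 3*sin(y) - 4*cos(x) - cos(y)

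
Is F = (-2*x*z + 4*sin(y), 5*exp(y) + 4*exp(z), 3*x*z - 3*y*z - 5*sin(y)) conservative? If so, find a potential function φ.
No, ∇×F = (-3*z - 4*exp(z) - 5*cos(y), -2*x - 3*z, -4*cos(y)) ≠ 0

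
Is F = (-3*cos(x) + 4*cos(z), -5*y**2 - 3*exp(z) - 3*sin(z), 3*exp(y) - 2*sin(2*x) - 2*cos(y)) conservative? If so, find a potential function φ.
No, ∇×F = (3*exp(y) + 3*exp(z) + 2*sin(y) + 3*cos(z), -4*sin(z) + 4*cos(2*x), 0) ≠ 0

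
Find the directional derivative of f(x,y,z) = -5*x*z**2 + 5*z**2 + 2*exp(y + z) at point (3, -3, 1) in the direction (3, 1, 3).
sqrt(19)*(8 - 75*exp(2))*exp(-2)/19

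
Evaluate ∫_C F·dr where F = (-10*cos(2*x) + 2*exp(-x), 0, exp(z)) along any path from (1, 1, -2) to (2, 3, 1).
-3*exp(-2) + 2*exp(-1) + E - 5*sin(4) + 5*sin(2)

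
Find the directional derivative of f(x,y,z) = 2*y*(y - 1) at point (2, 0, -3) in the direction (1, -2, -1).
2*sqrt(6)/3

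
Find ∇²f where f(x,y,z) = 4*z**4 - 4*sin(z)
48*z**2 + 4*sin(z)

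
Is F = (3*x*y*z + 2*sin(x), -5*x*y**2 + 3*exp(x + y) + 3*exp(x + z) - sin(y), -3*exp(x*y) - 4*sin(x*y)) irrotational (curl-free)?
No, ∇×F = (-3*x*exp(x*y) - 4*x*cos(x*y) - 3*exp(x + z), y*(3*x + 3*exp(x*y) + 4*cos(x*y)), -3*x*z - 5*y**2 + 3*exp(x + y) + 3*exp(x + z))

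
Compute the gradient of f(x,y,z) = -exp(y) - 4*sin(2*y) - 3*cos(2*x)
(6*sin(2*x), -exp(y) - 8*cos(2*y), 0)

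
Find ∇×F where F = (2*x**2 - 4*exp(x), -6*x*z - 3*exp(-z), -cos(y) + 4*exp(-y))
(6*x + sin(y) - 3*exp(-z) - 4*exp(-y), 0, -6*z)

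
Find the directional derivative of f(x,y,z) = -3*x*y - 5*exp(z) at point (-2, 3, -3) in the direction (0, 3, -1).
sqrt(10)*(5 + 18*exp(3))*exp(-3)/10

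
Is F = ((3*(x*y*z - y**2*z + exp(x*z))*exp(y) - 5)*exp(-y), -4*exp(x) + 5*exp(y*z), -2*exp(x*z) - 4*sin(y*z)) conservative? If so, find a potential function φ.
No, ∇×F = (-5*y*exp(y*z) - 4*z*cos(y*z), 3*x*y + 3*x*exp(x*z) - 3*y**2 + 2*z*exp(x*z), -3*x*z + 6*y*z - 4*exp(x) - 5*exp(-y)) ≠ 0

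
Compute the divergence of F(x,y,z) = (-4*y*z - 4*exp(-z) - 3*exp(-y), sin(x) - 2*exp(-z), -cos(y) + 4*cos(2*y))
0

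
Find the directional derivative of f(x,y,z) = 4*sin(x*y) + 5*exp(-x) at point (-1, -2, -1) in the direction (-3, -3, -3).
sqrt(3)*(12*cos(2) + 5*E)/3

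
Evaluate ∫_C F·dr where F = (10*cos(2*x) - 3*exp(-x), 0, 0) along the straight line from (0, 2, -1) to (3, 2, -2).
-3 + 5*sin(6) + 3*exp(-3)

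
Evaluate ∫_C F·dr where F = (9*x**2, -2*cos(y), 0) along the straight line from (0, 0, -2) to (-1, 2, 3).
-3 - 2*sin(2)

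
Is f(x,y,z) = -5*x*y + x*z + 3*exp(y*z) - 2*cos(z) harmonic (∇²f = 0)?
No, ∇²f = 3*y**2*exp(y*z) + 3*z**2*exp(y*z) + 2*cos(z)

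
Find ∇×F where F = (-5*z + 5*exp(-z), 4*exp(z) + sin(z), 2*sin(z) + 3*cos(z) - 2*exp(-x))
(-4*exp(z) - cos(z), -5 - 5*exp(-z) - 2*exp(-x), 0)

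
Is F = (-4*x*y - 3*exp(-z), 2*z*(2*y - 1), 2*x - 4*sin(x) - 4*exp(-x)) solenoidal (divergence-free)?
No, ∇·F = -4*y + 4*z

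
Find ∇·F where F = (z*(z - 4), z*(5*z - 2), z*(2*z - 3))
4*z - 3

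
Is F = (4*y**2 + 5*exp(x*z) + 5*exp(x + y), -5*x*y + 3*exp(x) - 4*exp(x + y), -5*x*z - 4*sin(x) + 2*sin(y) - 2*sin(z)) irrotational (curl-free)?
No, ∇×F = (2*cos(y), 5*x*exp(x*z) + 5*z + 4*cos(x), -13*y + 3*exp(x) - 9*exp(x + y))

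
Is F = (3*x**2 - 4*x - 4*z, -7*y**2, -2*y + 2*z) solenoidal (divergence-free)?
No, ∇·F = 6*x - 14*y - 2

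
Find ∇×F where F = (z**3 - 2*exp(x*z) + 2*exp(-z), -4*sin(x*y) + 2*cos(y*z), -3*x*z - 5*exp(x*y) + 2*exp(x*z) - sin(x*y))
(-5*x*exp(x*y) - x*cos(x*y) + 2*y*sin(y*z), -2*x*exp(x*z) + 5*y*exp(x*y) + y*cos(x*y) + 3*z**2 - 2*z*exp(x*z) + 3*z - 2*exp(-z), -4*y*cos(x*y))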